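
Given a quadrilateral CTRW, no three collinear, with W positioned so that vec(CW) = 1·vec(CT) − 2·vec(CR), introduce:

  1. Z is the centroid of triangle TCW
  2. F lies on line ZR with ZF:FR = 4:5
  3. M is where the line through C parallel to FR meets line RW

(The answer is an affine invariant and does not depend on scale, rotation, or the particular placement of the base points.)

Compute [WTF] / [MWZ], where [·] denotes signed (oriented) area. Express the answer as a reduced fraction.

Work in coordinates with C = (0, 0), T = (1, 0), R = (0, 1), W = (1, -2).
1. Z is the centroid of triangle TCW ⇒ Z = (2/3, -2/3)
2. F lies on line ZR with ZF:FR = 4:5 ⇒ F = (10/27, 2/27)
3. M is where the line through C parallel to FR meets line RW ⇒ M = (2, -5)
2·[WTF] = 34/27, 2·[MWZ] = -1/3
[WTF]:[MWZ] = 34/27:-1/3 = -34/9

[WTF]:[MWZ] = -34/9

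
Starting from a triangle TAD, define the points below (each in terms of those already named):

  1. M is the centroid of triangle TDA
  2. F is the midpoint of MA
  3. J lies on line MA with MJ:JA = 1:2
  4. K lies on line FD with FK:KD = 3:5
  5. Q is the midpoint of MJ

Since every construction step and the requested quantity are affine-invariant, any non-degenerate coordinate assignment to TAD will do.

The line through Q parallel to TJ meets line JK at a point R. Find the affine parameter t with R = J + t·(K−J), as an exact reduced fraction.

Work in coordinates with T = (0, 0), A = (1, 0), D = (0, 1).
1. M is the centroid of triangle TDA ⇒ M = (1/3, 1/3)
2. F is the midpoint of MA ⇒ F = (2/3, 1/6)
3. J lies on line MA with MJ:JA = 1:2 ⇒ J = (5/9, 2/9)
4. K lies on line FD with FK:KD = 3:5 ⇒ K = (5/12, 23/48)
5. Q is the midpoint of MJ ⇒ Q = (4/9, 5/18)
through Q parallel to TJ: direction (5/9, 2/9); meets JK at R = (23/45, 137/450)
R = J + t·(K−J) with t = 8/25

t = 8/25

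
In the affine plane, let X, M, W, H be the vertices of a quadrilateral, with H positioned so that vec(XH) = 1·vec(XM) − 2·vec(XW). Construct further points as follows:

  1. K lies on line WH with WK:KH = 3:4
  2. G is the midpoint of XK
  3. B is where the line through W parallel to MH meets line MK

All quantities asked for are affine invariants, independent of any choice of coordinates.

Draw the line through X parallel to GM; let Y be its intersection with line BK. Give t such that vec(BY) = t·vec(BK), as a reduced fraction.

t = 11/3

Work in coordinates with X = (0, 0), M = (1, 0), W = (0, 1), H = (1, -2).
1. K lies on line WH with WK:KH = 3:4 ⇒ K = (3/7, -2/7)
2. G is the midpoint of XK ⇒ G = (3/14, -1/7)
3. B is where the line through W parallel to MH meets line MK ⇒ B = (0, -1/2)
through X parallel to GM: direction (11/14, 1/7); meets BK at Y = (11/7, 2/7)
Y = B + t·(K−B) with t = 11/3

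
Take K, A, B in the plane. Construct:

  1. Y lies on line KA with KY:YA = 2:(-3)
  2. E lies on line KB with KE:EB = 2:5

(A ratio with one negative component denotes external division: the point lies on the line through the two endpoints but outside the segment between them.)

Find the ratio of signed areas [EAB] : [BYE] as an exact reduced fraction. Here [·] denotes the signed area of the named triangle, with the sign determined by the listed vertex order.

[EAB]:[BYE] = 1/2

Choose coordinates K = (0, 0), A = (1, 0), B = (0, 1).
1. Y lies on line KA with KY:YA = 2:(-3) ⇒ Y = (-2, 0)
2. E lies on line KB with KE:EB = 2:5 ⇒ E = (0, 2/7)
2·[EAB] = 5/7, 2·[BYE] = 10/7
[EAB]:[BYE] = 5/7:10/7 = 1/2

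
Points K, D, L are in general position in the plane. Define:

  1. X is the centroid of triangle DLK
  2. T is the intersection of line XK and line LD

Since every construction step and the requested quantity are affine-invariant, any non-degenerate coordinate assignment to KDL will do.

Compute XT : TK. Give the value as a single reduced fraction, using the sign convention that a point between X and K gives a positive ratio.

Assign K = (0, 0), D = (1, 0), L = (0, 1) — the answer is frame-independent, so this choice is without loss of generality.
1. X is the centroid of triangle DLK ⇒ X = (1/3, 1/3)
2. T is the intersection of line XK and line LD ⇒ T = (1/2, 1/2)
T = X + t·(K−X) with t = -1/2, so XT:TK = t:(1−t) = -1/2:3/2

XT:TK = -1/3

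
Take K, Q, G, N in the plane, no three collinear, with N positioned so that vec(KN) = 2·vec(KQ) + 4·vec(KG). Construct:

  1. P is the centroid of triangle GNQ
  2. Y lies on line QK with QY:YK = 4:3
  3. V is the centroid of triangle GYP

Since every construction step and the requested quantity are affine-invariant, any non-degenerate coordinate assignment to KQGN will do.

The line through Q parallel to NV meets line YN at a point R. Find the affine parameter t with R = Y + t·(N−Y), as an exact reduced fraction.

t = -28/19

Choose coordinates K = (0, 0), Q = (1, 0), G = (0, 1), N = (2, 4).
1. P is the centroid of triangle GNQ ⇒ P = (1, 5/3)
2. Y lies on line QK with QY:YK = 4:3 ⇒ Y = (3/7, 0)
3. V is the centroid of triangle GYP ⇒ V = (10/21, 8/9)
through Q parallel to NV: direction (-32/21, -28/9); meets YN at R = (-251/133, -112/19)
R = Y + t·(N−Y) with t = -28/19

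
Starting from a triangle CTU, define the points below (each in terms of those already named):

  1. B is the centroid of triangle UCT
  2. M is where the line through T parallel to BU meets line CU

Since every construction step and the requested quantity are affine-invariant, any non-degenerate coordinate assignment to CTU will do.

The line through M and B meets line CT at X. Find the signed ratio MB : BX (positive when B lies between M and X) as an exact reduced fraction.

Set C = (0, 0), T = (1, 0), U = (0, 1); any affine frame gives the same invariant.
1. B is the centroid of triangle UCT ⇒ B = (1/3, 1/3)
2. M is where the line through T parallel to BU meets line CU ⇒ M = (0, 2)
line MB meets CT at X = (2/5, 0)
B = M + t·(X−M) with t = 5/6, so MB:BX = 5/6:1/6

MB:BX = 5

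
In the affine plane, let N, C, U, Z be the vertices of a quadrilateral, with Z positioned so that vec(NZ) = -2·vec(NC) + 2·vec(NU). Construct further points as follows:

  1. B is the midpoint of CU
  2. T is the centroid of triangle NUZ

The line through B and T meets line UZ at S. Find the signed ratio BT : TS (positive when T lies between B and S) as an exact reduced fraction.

Assign N = (0, 0), C = (1, 0), U = (0, 1), Z = (-2, 2) — the answer is frame-independent, so this choice is without loss of generality.
1. B is the midpoint of CU ⇒ B = (1/2, 1/2)
2. T is the centroid of triangle NUZ ⇒ T = (-2/3, 1)
line BT meets UZ at S = (4, -1)
T = B + t·(S−B) with t = -1/3, so BT:TS = -1/3:4/3

BT:TS = -1/4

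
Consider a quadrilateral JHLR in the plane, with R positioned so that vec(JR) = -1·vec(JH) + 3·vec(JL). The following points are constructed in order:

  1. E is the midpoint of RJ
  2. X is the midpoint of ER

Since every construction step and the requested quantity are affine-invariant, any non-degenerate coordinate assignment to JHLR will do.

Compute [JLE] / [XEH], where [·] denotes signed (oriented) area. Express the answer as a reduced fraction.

[JLE]:[XEH] = 2/3

Assign J = (0, 0), H = (1, 0), L = (0, 1), R = (-1, 3) — the answer is frame-independent, so this choice is without loss of generality.
1. E is the midpoint of RJ ⇒ E = (-1/2, 3/2)
2. X is the midpoint of ER ⇒ X = (-3/4, 9/4)
2·[JLE] = 1/2, 2·[XEH] = 3/4
[JLE]:[XEH] = 1/2:3/4 = 2/3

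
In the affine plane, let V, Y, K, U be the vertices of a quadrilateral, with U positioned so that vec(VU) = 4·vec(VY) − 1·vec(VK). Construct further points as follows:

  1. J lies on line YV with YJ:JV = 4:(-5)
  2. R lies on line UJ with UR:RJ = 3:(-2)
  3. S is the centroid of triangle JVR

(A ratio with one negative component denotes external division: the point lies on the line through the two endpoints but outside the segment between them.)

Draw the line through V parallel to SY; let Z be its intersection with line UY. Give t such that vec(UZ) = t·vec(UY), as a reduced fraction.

t = 17/15

Set V = (0, 0), Y = (1, 0), K = (0, 1), U = (4, -1); any affine frame gives the same invariant.
1. J lies on line YV with YJ:JV = 4:(-5) ⇒ J = (5, 0)
2. R lies on line UJ with UR:RJ = 3:(-2) ⇒ R = (7, 2)
3. S is the centroid of triangle JVR ⇒ S = (4, 2/3)
through V parallel to SY: direction (-3, -2/3); meets UY at Z = (3/5, 2/15)
Z = U + t·(Y−U) with t = 17/15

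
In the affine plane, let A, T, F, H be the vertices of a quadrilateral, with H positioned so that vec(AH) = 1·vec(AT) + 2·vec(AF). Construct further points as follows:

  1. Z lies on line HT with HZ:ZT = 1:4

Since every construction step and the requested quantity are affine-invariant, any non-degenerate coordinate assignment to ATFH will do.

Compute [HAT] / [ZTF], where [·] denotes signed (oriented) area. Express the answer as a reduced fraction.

Choose coordinates A = (0, 0), T = (1, 0), F = (0, 1), H = (1, 2).
1. Z lies on line HT with HZ:ZT = 1:4 ⇒ Z = (1, 8/5)
2·[HAT] = 2, 2·[ZTF] = -8/5
[HAT]:[ZTF] = 2:-8/5 = -5/4

[HAT]:[ZTF] = -5/4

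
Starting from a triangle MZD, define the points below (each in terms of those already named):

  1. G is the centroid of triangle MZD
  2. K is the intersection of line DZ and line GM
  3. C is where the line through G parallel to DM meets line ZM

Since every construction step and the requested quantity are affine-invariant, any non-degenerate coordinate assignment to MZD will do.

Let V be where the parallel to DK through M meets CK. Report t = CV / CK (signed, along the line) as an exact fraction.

Choose coordinates M = (0, 0), Z = (1, 0), D = (0, 1).
1. G is the centroid of triangle MZD ⇒ G = (1/3, 1/3)
2. K is the intersection of line DZ and line GM ⇒ K = (1/2, 1/2)
3. C is where the line through G parallel to DM meets line ZM ⇒ C = (1/3, 0)
through M parallel to DK: direction (1/2, -1/2); meets CK at V = (1/4, -1/4)
V = C + t·(K−C) with t = -1/2

t = -1/2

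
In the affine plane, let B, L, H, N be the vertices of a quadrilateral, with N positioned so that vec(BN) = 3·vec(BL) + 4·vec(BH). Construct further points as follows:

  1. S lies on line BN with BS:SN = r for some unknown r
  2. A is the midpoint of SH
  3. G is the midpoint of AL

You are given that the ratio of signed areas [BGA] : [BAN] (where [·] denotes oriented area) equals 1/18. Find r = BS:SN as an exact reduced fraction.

Set B = (0, 0), L = (1, 0), H = (0, 1), N = (3, 4); any affine frame gives the same invariant.
1. With BS:SN = r, write λ = r/(r+1) so S = B + λ·(N−B); S is affine-linear in λ
2. A is the midpoint of SH ⇒ A is an affine combination of earlier points and hence also affine-linear in λ
3. G is the midpoint of AL ⇒ G is an affine combination of earlier points and hence also affine-linear in λ
Every point depending on S is an affine combination of S and λ-independent points, so each such coordinate is linear in λ; the λ² term in each signed area is a multiple of (N−B)×(N−B) = 0, so 2·[BGA] and 2·[BAN] are each linear in λ. Evaluating at λ=0 and λ=1:
  2·[BGA] = λ + 1/4,   2·[BAN] = -3/2
So [BGA]:[BAN] = (λ + 1/4) / (-3/2). Setting this equal to 1/18:
  λ + 1/4 = 1/18·(-3/2)  ⇒  λ = -1/3
Then r = λ/(1−λ) = (-1/3)/(4/3) = -1/4. Check: with r = -1/4, S = (-1, -4/3) and [BGA]:[BAN] = 1/18 as required.

r = -1/4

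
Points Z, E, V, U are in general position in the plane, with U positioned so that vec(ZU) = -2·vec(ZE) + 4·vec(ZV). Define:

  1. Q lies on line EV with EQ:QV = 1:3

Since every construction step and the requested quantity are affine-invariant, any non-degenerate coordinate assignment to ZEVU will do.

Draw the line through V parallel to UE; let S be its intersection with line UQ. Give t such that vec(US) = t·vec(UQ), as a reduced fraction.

t = 4

Assign Z = (0, 0), E = (1, 0), V = (0, 1), U = (-2, 4) — the answer is frame-independent, so this choice is without loss of generality.
1. Q lies on line EV with EQ:QV = 1:3 ⇒ Q = (3/4, 1/4)
through V parallel to UE: direction (3, -4); meets UQ at S = (9, -11)
S = U + t·(Q−U) with t = 4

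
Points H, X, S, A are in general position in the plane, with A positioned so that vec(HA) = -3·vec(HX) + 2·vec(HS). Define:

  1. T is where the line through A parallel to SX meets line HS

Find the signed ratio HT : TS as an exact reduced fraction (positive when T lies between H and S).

HT:TS = -1/2

Choose coordinates H = (0, 0), X = (1, 0), S = (0, 1), A = (-3, 2).
1. T is where the line through A parallel to SX meets line HS ⇒ T = (0, -1)
T = H + t·(S−H) with t = -1, so HT:TS = t:(1−t) = -1:2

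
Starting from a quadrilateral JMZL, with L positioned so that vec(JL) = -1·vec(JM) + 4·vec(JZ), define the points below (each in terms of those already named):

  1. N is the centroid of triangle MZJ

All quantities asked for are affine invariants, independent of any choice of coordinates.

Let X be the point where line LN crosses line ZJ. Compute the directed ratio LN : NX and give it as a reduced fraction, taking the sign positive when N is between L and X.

Choose coordinates J = (0, 0), M = (1, 0), Z = (0, 1), L = (-1, 4).
1. N is the centroid of triangle MZJ ⇒ N = (1/3, 1/3)
line LN meets ZJ at X = (0, 5/4)
N = L + t·(X−L) with t = 4/3, so LN:NX = 4/3:-1/3

LN:NX = -4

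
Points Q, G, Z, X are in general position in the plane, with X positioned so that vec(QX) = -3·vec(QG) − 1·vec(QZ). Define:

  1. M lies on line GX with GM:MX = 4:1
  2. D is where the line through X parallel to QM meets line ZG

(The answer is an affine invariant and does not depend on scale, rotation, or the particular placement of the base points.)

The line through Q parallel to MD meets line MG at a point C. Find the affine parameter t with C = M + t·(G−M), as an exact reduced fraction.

Set Q = (0, 0), G = (1, 0), Z = (0, 1), X = (-3, -1); any affine frame gives the same invariant.
1. M lies on line GX with GM:MX = 4:1 ⇒ M = (-11/5, -4/5)
2. D is where the line through X parallel to QM meets line ZG ⇒ D = (2/3, 1/3)
through Q parallel to MD: direction (43/15, 17/15); meets MG at C = (-43/25, -17/25)
C = M + t·(G−M) with t = 3/20

t = 3/20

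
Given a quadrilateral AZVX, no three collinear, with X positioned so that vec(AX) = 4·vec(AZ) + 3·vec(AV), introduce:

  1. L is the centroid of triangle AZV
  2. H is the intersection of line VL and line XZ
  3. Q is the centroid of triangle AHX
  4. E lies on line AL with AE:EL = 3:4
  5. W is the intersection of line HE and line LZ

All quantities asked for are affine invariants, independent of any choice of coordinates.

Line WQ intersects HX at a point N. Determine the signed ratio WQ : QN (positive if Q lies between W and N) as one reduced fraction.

Choose coordinates A = (0, 0), Z = (1, 0), V = (0, 1), X = (4, 3).
1. L is the centroid of triangle AZV ⇒ L = (1/3, 1/3)
2. H is the intersection of line VL and line XZ ⇒ H = (2/3, -1/3)
3. Q is the centroid of triangle AHX ⇒ Q = (14/9, 8/9)
4. E lies on line AL with AE:EL = 3:4 ⇒ E = (1/7, 1/7)
5. W is the intersection of line HE and line LZ ⇒ W = (-5/9, 7/9)
line WQ meets HX at N = (103/54, 49/54)
Q = W + t·(N−W) with t = 6/7, so WQ:QN = 6/7:1/7

WQ:QN = 6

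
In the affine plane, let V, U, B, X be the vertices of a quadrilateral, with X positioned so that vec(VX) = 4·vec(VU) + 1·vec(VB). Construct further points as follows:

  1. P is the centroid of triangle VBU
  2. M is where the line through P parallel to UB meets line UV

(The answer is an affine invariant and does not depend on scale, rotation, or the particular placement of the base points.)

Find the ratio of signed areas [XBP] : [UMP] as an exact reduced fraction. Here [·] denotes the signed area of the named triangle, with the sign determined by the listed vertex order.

Work in coordinates with V = (0, 0), U = (1, 0), B = (0, 1), X = (4, 1).
1. P is the centroid of triangle VBU ⇒ P = (1/3, 1/3)
2. M is where the line through P parallel to UB meets line UV ⇒ M = (2/3, 0)
2·[XBP] = 8/3, 2·[UMP] = -1/9
[XBP]:[UMP] = 8/3:-1/9 = -24

[XBP]:[UMP] = -24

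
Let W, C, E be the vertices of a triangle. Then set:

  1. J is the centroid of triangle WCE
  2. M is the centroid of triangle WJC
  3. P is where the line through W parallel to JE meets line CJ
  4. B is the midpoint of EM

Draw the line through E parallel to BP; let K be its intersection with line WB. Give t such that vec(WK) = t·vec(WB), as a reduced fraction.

t = 5/3

Set W = (0, 0), C = (1, 0), E = (0, 1); any affine frame gives the same invariant.
1. J is the centroid of triangle WCE ⇒ J = (1/3, 1/3)
2. M is the centroid of triangle WJC ⇒ M = (4/9, 1/9)
3. P is where the line through W parallel to JE meets line CJ ⇒ P = (-1/3, 2/3)
4. B is the midpoint of EM ⇒ B = (2/9, 5/9)
through E parallel to BP: direction (-5/9, 1/9); meets WB at K = (10/27, 25/27)
K = W + t·(B−W) with t = 5/3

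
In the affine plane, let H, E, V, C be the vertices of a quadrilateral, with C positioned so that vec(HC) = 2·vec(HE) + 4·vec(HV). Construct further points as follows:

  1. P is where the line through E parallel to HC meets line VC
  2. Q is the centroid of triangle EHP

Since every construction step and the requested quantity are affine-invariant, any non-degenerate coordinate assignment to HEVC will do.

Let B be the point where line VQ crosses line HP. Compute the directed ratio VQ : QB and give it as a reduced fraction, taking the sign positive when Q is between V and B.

VQ:QB = -14/5

Work in coordinates with H = (0, 0), E = (1, 0), V = (0, 1), C = (2, 4).
1. P is where the line through E parallel to HC meets line VC ⇒ P = (6, 10)
2. Q is the centroid of triangle EHP ⇒ Q = (7/3, 10/3)
line VQ meets HP at B = (3/2, 5/2)
Q = V + t·(B−V) with t = 14/9, so VQ:QB = 14/9:-5/9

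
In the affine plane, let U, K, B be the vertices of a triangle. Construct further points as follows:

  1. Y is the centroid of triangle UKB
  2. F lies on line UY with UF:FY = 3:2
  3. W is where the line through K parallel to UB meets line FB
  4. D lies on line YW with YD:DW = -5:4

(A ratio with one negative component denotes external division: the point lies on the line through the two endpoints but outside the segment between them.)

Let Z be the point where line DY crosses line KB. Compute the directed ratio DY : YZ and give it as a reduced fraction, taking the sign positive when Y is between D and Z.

DY:YZ = 40

Assign U = (0, 0), K = (1, 0), B = (0, 1) — the answer is frame-independent, so this choice is without loss of generality.
1. Y is the centroid of triangle UKB ⇒ Y = (1/3, 1/3)
2. F lies on line UY with UF:FY = 3:2 ⇒ F = (1/5, 1/5)
3. W is where the line through K parallel to UB meets line FB ⇒ W = (1, -3)
4. D lies on line YW with YD:DW = -5:4 ⇒ D = (11/3, -49/3)
line DY meets KB at Z = (1/4, 3/4)
Y = D + t·(Z−D) with t = 40/41, so DY:YZ = 40/41:1/41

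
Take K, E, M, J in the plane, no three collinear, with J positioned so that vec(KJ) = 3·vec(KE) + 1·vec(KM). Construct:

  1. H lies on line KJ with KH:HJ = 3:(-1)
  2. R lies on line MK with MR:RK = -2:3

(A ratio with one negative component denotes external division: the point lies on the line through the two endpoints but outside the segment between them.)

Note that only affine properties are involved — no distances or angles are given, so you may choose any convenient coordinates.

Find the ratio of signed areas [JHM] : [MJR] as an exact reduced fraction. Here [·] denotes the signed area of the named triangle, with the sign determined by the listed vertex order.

[JHM]:[MJR] = 1/4

Set K = (0, 0), E = (1, 0), M = (0, 1), J = (3, 1); any affine frame gives the same invariant.
1. H lies on line KJ with KH:HJ = 3:(-1) ⇒ H = (9/2, 3/2)
2. R lies on line MK with MR:RK = -2:3 ⇒ R = (0, 3)
2·[JHM] = 3/2, 2·[MJR] = 6
[JHM]:[MJR] = 3/2:6 = 1/4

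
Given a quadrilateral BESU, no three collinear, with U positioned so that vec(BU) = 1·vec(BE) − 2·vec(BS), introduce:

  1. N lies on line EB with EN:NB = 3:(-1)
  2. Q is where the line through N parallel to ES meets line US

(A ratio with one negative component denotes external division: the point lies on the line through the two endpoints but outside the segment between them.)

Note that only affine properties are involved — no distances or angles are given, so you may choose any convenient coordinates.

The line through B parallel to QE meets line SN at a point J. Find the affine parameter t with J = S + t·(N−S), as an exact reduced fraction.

Choose coordinates B = (0, 0), E = (1, 0), S = (0, 1), U = (1, -2).
1. N lies on line EB with EN:NB = 3:(-1) ⇒ N = (-1/2, 0)
2. Q is where the line through N parallel to ES meets line US ⇒ Q = (3/4, -5/4)
through B parallel to QE: direction (1/4, 5/4); meets SN at J = (1/3, 5/3)
J = S + t·(N−S) with t = -2/3

t = -2/3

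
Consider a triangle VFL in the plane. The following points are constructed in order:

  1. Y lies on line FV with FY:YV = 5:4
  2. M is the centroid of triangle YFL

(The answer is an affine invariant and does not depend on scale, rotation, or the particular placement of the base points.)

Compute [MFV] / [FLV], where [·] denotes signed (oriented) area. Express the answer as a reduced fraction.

Work in coordinates with V = (0, 0), F = (1, 0), L = (0, 1).
1. Y lies on line FV with FY:YV = 5:4 ⇒ Y = (4/9, 0)
2. M is the centroid of triangle YFL ⇒ M = (13/27, 1/3)
2·[MFV] = -1/3, 2·[FLV] = 1
[MFV]:[FLV] = -1/3:1 = -1/3

[MFV]:[FLV] = -1/3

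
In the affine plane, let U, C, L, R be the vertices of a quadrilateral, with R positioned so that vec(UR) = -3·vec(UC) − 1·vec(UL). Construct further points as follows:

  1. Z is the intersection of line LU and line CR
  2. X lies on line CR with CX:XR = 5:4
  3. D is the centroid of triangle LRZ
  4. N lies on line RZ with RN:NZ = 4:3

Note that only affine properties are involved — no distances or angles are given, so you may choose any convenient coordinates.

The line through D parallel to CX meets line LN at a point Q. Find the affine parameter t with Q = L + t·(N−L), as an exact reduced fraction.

Assign U = (0, 0), C = (1, 0), L = (0, 1), R = (-3, -1) — the answer is frame-independent, so this choice is without loss of generality.
1. Z is the intersection of line LU and line CR ⇒ Z = (0, -1/4)
2. X lies on line CR with CX:XR = 5:4 ⇒ X = (-11/9, -5/9)
3. D is the centroid of triangle LRZ ⇒ D = (-1, -1/12)
4. N lies on line RZ with RN:NZ = 4:3 ⇒ N = (-9/7, -4/7)
through D parallel to CX: direction (-20/9, -5/9); meets LN at Q = (-6/7, -1/21)
Q = L + t·(N−L) with t = 2/3

t = 2/3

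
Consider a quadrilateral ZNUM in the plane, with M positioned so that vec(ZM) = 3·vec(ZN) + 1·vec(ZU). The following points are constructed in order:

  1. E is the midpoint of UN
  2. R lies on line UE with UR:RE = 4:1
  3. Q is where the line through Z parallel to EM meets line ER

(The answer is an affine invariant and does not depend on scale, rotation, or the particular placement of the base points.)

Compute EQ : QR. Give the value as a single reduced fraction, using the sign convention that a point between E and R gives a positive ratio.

Set Z = (0, 0), N = (1, 0), U = (0, 1), M = (3, 1); any affine frame gives the same invariant.
1. E is the midpoint of UN ⇒ E = (1/2, 1/2)
2. R lies on line UE with UR:RE = 4:1 ⇒ R = (2/5, 3/5)
3. Q is where the line through Z parallel to EM meets line ER ⇒ Q = (5/6, 1/6)
Q = E + t·(R−E) with t = -10/3, so EQ:QR = t:(1−t) = -10/3:13/3

EQ:QR = -10/13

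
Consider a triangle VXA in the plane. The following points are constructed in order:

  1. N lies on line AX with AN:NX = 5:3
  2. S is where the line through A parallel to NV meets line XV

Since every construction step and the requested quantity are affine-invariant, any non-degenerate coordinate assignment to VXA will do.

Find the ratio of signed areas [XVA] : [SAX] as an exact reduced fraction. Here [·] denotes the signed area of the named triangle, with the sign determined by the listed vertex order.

Assign V = (0, 0), X = (1, 0), A = (0, 1) — the answer is frame-independent, so this choice is without loss of generality.
1. N lies on line AX with AN:NX = 5:3 ⇒ N = (5/8, 3/8)
2. S is where the line through A parallel to NV meets line XV ⇒ S = (-5/3, 0)
2·[XVA] = -1, 2·[SAX] = -8/3
[XVA]:[SAX] = -1:-8/3 = 3/8

[XVA]:[SAX] = 3/8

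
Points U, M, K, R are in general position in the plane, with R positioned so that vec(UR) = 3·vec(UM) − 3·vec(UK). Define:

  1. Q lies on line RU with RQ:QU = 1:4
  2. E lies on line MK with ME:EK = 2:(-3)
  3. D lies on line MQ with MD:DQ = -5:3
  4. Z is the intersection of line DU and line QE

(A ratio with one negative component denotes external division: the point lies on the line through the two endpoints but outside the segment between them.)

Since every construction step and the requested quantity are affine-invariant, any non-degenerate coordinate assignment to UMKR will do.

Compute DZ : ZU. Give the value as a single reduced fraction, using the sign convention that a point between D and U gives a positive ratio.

DZ:ZU = 5/4

Choose coordinates U = (0, 0), M = (1, 0), K = (0, 1), R = (3, -3).
1. Q lies on line RU with RQ:QU = 1:4 ⇒ Q = (12/5, -12/5)
2. E lies on line MK with ME:EK = 2:(-3) ⇒ E = (3, -2)
3. D lies on line MQ with MD:DQ = -5:3 ⇒ D = (9/2, -6)
4. Z is the intersection of line DU and line QE ⇒ Z = (2, -8/3)
Z = D + t·(U−D) with t = 5/9, so DZ:ZU = t:(1−t) = 5/9:4/9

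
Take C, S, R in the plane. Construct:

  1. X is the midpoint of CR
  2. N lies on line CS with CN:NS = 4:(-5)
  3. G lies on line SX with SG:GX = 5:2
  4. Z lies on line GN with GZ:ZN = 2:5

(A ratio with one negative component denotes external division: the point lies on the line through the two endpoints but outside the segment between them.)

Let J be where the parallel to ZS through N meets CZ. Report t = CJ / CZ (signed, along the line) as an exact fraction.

Choose coordinates C = (0, 0), S = (1, 0), R = (0, 1).
1. X is the midpoint of CR ⇒ X = (0, 1/2)
2. N lies on line CS with CN:NS = 4:(-5) ⇒ N = (-4, 0)
3. G lies on line SX with SG:GX = 5:2 ⇒ G = (2/7, 5/14)
4. Z lies on line GN with GZ:ZN = 2:5 ⇒ Z = (-46/49, 25/98)
through N parallel to ZS: direction (95/49, -25/98); meets CZ at J = (184/49, -50/49)
J = C + t·(Z−C) with t = -4

t = -4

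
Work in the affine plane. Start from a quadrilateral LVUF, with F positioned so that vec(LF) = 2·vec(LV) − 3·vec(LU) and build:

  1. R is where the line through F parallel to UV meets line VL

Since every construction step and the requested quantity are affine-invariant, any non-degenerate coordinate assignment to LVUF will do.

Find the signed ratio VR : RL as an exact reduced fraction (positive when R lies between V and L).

VR:RL = -2

Work in coordinates with L = (0, 0), V = (1, 0), U = (0, 1), F = (2, -3).
1. R is where the line through F parallel to UV meets line VL ⇒ R = (-1, 0)
R = V + t·(L−V) with t = 2, so VR:RL = t:(1−t) = 2:-1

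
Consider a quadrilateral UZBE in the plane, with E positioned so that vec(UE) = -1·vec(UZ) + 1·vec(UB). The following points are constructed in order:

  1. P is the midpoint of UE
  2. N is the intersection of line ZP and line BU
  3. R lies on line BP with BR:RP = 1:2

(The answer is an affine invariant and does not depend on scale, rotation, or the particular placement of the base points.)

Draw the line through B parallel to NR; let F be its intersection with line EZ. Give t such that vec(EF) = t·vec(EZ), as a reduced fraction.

t = 3/5

Set U = (0, 0), Z = (1, 0), B = (0, 1), E = (-1, 1); any affine frame gives the same invariant.
1. P is the midpoint of UE ⇒ P = (-1/2, 1/2)
2. N is the intersection of line ZP and line BU ⇒ N = (0, 1/3)
3. R lies on line BP with BR:RP = 1:2 ⇒ R = (-1/6, 5/6)
through B parallel to NR: direction (-1/6, 1/2); meets EZ at F = (1/5, 2/5)
F = E + t·(Z−E) with t = 3/5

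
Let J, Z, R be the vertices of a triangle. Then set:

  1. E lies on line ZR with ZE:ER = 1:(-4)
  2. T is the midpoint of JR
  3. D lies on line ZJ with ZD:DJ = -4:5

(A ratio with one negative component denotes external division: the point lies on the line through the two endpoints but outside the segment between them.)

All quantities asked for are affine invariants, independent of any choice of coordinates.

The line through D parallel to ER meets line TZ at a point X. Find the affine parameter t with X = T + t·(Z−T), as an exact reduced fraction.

t = 9

Choose coordinates J = (0, 0), Z = (1, 0), R = (0, 1).
1. E lies on line ZR with ZE:ER = 1:(-4) ⇒ E = (4/3, -1/3)
2. T is the midpoint of JR ⇒ T = (0, 1/2)
3. D lies on line ZJ with ZD:DJ = -4:5 ⇒ D = (5, 0)
through D parallel to ER: direction (-4/3, 4/3); meets TZ at X = (9, -4)
X = T + t·(Z−T) with t = 9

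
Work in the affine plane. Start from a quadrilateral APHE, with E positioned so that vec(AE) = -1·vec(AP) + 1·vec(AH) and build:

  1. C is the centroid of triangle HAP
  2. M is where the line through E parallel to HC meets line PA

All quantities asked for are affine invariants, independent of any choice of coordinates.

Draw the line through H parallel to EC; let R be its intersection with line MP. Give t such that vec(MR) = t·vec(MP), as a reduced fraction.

Set A = (0, 0), P = (1, 0), H = (0, 1), E = (-1, 1); any affine frame gives the same invariant.
1. C is the centroid of triangle HAP ⇒ C = (1/3, 1/3)
2. M is where the line through E parallel to HC meets line PA ⇒ M = (-1/2, 0)
through H parallel to EC: direction (4/3, -2/3); meets MP at R = (2, 0)
R = M + t·(P−M) with t = 5/3

t = 5/3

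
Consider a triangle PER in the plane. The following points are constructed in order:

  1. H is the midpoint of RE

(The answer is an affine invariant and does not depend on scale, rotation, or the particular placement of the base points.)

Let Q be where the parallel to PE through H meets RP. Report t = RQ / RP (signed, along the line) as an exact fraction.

Set P = (0, 0), E = (1, 0), R = (0, 1); any affine frame gives the same invariant.
1. H is the midpoint of RE ⇒ H = (1/2, 1/2)
through H parallel to PE: direction (1, 0); meets RP at Q = (0, 1/2)
Q = R + t·(P−R) with t = 1/2

t = 1/2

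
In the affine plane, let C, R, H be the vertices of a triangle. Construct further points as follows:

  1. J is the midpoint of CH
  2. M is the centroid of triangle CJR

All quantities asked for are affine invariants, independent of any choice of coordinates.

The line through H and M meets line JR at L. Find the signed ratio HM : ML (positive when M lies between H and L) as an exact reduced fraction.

HM:ML = -4

Set C = (0, 0), R = (1, 0), H = (0, 1); any affine frame gives the same invariant.
1. J is the midpoint of CH ⇒ J = (0, 1/2)
2. M is the centroid of triangle CJR ⇒ M = (1/3, 1/6)
line HM meets JR at L = (1/4, 3/8)
M = H + t·(L−H) with t = 4/3, so HM:ML = 4/3:-1/3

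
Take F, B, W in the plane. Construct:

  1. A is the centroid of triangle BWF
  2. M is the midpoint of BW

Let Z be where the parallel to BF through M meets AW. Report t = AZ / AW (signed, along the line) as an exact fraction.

t = 1/4

Set F = (0, 0), B = (1, 0), W = (0, 1); any affine frame gives the same invariant.
1. A is the centroid of triangle BWF ⇒ A = (1/3, 1/3)
2. M is the midpoint of BW ⇒ M = (1/2, 1/2)
through M parallel to BF: direction (-1, 0); meets AW at Z = (1/4, 1/2)
Z = A + t·(W−A) with t = 1/4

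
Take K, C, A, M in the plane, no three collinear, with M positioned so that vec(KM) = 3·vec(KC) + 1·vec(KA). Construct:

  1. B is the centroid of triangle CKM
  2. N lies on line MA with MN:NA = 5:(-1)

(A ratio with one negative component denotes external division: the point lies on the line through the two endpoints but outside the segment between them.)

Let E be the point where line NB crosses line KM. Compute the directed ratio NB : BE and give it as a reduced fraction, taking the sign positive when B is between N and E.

NB:BE = -49/4

Assign K = (0, 0), C = (1, 0), A = (0, 1), M = (3, 1) — the answer is frame-independent, so this choice is without loss of generality.
1. B is the centroid of triangle CKM ⇒ B = (4/3, 1/3)
2. N lies on line MA with MN:NA = 5:(-1) ⇒ N = (-3/4, 1)
line NB meets KM at E = (57/49, 19/49)
B = N + t·(E−N) with t = 49/45, so NB:BE = 49/45:-4/45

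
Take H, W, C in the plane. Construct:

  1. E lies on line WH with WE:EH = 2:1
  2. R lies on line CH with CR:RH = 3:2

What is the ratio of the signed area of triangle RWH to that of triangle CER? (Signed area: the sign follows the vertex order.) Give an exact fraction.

Choose coordinates H = (0, 0), W = (1, 0), C = (0, 1).
1. E lies on line WH with WE:EH = 2:1 ⇒ E = (1/3, 0)
2. R lies on line CH with CR:RH = 3:2 ⇒ R = (0, 2/5)
2·[RWH] = -2/5, 2·[CER] = -1/5
[RWH]:[CER] = -2/5:-1/5 = 2

[RWH]:[CER] = 2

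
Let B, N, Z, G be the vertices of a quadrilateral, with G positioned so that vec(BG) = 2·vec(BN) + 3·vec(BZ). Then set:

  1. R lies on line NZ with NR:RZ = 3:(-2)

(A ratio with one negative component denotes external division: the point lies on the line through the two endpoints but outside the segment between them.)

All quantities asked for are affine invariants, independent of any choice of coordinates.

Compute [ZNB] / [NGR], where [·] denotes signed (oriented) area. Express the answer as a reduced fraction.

[ZNB]:[NGR] = -1/12

Choose coordinates B = (0, 0), N = (1, 0), Z = (0, 1), G = (2, 3).
1. R lies on line NZ with NR:RZ = 3:(-2) ⇒ R = (-2, 3)
2·[ZNB] = -1, 2·[NGR] = 12
[ZNB]:[NGR] = -1:12 = -1/12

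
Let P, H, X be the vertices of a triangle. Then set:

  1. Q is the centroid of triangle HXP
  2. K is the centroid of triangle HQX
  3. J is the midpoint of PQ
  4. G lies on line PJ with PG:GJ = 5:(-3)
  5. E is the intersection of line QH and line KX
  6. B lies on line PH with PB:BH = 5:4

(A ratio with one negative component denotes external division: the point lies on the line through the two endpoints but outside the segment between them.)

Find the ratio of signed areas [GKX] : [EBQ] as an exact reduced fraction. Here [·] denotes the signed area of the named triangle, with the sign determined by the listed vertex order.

Choose coordinates P = (0, 0), H = (1, 0), X = (0, 1).
1. Q is the centroid of triangle HXP ⇒ Q = (1/3, 1/3)
2. K is the centroid of triangle HQX ⇒ K = (4/9, 4/9)
3. J is the midpoint of PQ ⇒ J = (1/6, 1/6)
4. G lies on line PJ with PG:GJ = 5:(-3) ⇒ G = (5/12, 5/12)
5. E is the intersection of line QH and line KX ⇒ E = (2/3, 1/6)
6. B lies on line PH with PB:BH = 5:4 ⇒ B = (5/9, 0)
2·[GKX] = 1/36, 2·[EBQ] = -2/27
[GKX]:[EBQ] = 1/36:-2/27 = -3/8

[GKX]:[EBQ] = -3/8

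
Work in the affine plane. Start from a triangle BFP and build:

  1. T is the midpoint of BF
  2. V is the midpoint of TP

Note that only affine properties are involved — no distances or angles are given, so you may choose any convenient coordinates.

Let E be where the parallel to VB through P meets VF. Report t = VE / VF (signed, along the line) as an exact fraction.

t = -1/2

Work in coordinates with B = (0, 0), F = (1, 0), P = (0, 1).
1. T is the midpoint of BF ⇒ T = (1/2, 0)
2. V is the midpoint of TP ⇒ V = (1/4, 1/2)
through P parallel to VB: direction (-1/4, -1/2); meets VF at E = (-1/8, 3/4)
E = V + t·(F−V) with t = -1/2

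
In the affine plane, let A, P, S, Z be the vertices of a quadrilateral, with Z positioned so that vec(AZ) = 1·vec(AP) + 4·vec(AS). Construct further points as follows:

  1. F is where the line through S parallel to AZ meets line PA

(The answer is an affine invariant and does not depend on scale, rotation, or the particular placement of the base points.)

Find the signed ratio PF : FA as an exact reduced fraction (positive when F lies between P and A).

Choose coordinates A = (0, 0), P = (1, 0), S = (0, 1), Z = (1, 4).
1. F is where the line through S parallel to AZ meets line PA ⇒ F = (-1/4, 0)
F = P + t·(A−P) with t = 5/4, so PF:FA = t:(1−t) = 5/4:-1/4

PF:FA = -5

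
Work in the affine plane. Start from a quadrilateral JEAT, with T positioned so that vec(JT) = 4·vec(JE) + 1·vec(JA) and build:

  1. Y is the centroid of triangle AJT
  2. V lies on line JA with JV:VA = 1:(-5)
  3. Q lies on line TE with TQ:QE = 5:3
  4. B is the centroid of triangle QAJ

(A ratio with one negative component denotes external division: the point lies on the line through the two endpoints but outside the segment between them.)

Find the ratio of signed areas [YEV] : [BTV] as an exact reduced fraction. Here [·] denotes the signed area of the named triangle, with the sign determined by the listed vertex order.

[YEV]:[BTV] = 56/187

Set J = (0, 0), E = (1, 0), A = (0, 1), T = (4, 1); any affine frame gives the same invariant.
1. Y is the centroid of triangle AJT ⇒ Y = (4/3, 2/3)
2. V lies on line JA with JV:VA = 1:(-5) ⇒ V = (0, -1/4)
3. Q lies on line TE with TQ:QE = 5:3 ⇒ Q = (17/8, 3/8)
4. B is the centroid of triangle QAJ ⇒ B = (17/24, 11/24)
2·[YEV] = -7/12, 2·[BTV] = -187/96
[YEV]:[BTV] = -7/12:-187/96 = 56/187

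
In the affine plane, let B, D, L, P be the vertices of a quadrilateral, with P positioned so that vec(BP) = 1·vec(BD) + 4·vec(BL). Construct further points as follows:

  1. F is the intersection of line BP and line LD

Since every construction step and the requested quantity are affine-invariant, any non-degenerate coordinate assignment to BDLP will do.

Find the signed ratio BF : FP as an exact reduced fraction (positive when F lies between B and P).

Choose coordinates B = (0, 0), D = (1, 0), L = (0, 1), P = (1, 4).
1. F is the intersection of line BP and line LD ⇒ F = (1/5, 4/5)
F = B + t·(P−B) with t = 1/5, so BF:FP = t:(1−t) = 1/5:4/5

BF:FP = 1/4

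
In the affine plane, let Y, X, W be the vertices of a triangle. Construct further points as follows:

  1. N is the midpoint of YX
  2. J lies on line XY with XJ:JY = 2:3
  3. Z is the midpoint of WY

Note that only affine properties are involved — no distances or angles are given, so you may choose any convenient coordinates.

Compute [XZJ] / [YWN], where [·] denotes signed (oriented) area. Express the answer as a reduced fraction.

Assign Y = (0, 0), X = (1, 0), W = (0, 1) — the answer is frame-independent, so this choice is without loss of generality.
1. N is the midpoint of YX ⇒ N = (1/2, 0)
2. J lies on line XY with XJ:JY = 2:3 ⇒ J = (3/5, 0)
3. Z is the midpoint of WY ⇒ Z = (0, 1/2)
2·[XZJ] = 1/5, 2·[YWN] = -1/2
[XZJ]:[YWN] = 1/5:-1/2 = -2/5

[XZJ]:[YWN] = -2/5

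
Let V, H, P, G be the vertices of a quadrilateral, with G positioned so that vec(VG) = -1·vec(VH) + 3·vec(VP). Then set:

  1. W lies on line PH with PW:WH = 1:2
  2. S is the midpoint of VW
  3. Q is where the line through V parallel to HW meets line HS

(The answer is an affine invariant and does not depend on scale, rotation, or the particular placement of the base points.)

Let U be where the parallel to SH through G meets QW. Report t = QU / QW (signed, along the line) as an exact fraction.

Work in coordinates with V = (0, 0), H = (1, 0), P = (0, 1), G = (-1, 3).
1. W lies on line PH with PW:WH = 1:2 ⇒ W = (1/3, 2/3)
2. S is the midpoint of VW ⇒ S = (1/6, 1/3)
3. Q is where the line through V parallel to HW meets line HS ⇒ Q = (-2/3, 2/3)
through G parallel to SH: direction (5/6, -1/3); meets QW at U = (29/6, 2/3)
U = Q + t·(W−Q) with t = 11/2

t = 11/2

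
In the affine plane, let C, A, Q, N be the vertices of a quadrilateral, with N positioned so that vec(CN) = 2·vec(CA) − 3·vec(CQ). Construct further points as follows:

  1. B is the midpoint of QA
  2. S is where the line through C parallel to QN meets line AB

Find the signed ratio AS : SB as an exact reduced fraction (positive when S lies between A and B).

AS:SB = -4/3

Set C = (0, 0), A = (1, 0), Q = (0, 1), N = (2, -3); any affine frame gives the same invariant.
1. B is the midpoint of QA ⇒ B = (1/2, 1/2)
2. S is where the line through C parallel to QN meets line AB ⇒ S = (-1, 2)
S = A + t·(B−A) with t = 4, so AS:SB = t:(1−t) = 4:-3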